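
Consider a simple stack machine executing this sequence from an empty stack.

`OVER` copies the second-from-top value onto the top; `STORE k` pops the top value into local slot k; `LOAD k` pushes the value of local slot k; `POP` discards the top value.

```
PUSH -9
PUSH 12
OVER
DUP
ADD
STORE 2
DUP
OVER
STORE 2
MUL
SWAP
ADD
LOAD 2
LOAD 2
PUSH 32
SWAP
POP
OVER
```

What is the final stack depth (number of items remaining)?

4

PUSH -9 -> -9
PUSH 12 -> -9 12
OVER    -> -9 12 -9
DUP     -> -9 12 -9 -9
ADD     -> -9 12 -18
STORE 2 -> -9 12
DUP     -> -9 12 12
OVER    -> -9 12 12 12
STORE 2 -> -9 12 12
MUL     -> -9 144
SWAP    -> 144 -9
ADD     -> 135
LOAD 2  -> 135 12
LOAD 2  -> 135 12 12
PUSH 32 -> 135 12 12 32
SWAP    -> 135 12 32 12
POP     -> 135 12 32
OVER    -> 135 12 32 12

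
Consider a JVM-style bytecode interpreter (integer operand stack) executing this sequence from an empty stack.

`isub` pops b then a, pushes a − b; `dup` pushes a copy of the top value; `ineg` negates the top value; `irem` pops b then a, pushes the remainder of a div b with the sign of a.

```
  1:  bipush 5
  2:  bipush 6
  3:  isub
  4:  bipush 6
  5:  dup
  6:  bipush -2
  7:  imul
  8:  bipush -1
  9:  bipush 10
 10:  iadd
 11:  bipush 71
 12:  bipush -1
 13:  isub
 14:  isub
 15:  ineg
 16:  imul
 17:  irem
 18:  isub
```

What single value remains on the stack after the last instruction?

-7

bipush 5  : [5]
bipush 6  : [5, 6]
isub      : [-1]
bipush 6  : [-1, 6]
dup       : [-1, 6, 6]
bipush -2 : [-1, 6, 6, -2]
imul      : [-1, 6, -12]
bipush -1 : [-1, 6, -12, -1]
bipush 10 : [-1, 6, -12, -1, 10]
iadd      : [-1, 6, -12, 9]
bipush 71 : [-1, 6, -12, 9, 71]
bipush -1 : [-1, 6, -12, 9, 71, -1]
isub      : [-1, 6, -12, 9, 72]
isub      : [-1, 6, -12, -63]
ineg      : [-1, 6, -12, 63]
imul      : [-1, 6, -756]
irem      : [-1, 6]
isub      : [-7]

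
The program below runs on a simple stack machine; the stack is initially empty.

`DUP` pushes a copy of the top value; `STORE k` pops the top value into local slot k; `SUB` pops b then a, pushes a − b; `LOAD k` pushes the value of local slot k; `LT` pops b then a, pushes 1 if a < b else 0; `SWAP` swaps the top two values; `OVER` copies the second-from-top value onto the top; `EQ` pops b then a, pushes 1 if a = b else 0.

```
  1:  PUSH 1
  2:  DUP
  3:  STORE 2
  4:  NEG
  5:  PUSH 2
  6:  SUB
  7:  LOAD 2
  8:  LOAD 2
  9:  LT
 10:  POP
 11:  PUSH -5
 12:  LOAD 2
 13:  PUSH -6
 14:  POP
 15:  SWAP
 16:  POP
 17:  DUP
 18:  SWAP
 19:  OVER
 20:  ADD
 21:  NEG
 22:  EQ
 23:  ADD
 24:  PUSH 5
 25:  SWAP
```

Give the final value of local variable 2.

1

PUSH 1  -> 1
DUP     -> 1 1
STORE 2 -> 1
NEG     -> -1
PUSH 2  -> -1 2
SUB     -> -3
LOAD 2  -> -3 1
LOAD 2  -> -3 1 1
LT      -> -3 0
POP     -> -3
PUSH -5 -> -3 -5
LOAD 2  -> -3 -5 1
PUSH -6 -> -3 -5 1 -6
POP     -> -3 -5 1
SWAP    -> -3 1 -5
POP     -> -3 1
DUP     -> -3 1 1
SWAP    -> -3 1 1
OVER    -> -3 1 1 1
ADD     -> -3 1 2
NEG     -> -3 1 -2
EQ      -> -3 0
ADD     -> -3
PUSH 5  -> -3 5
SWAP    -> 5 -3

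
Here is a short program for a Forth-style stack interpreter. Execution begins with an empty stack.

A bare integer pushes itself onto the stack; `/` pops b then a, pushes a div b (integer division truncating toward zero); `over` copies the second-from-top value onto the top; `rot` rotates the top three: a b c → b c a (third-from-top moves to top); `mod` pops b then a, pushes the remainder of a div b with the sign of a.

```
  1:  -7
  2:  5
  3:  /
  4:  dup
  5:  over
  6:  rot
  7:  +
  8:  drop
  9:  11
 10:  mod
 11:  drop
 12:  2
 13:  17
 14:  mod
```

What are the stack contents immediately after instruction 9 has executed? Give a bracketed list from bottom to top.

[-1, 11]

-7   → -7
5    → -7 5
/    → -1
dup  → -1 -1
over → -1 -1 -1
rot  → -1 -1 -1
+    → -1 -2
drop → -1
11   → -1 11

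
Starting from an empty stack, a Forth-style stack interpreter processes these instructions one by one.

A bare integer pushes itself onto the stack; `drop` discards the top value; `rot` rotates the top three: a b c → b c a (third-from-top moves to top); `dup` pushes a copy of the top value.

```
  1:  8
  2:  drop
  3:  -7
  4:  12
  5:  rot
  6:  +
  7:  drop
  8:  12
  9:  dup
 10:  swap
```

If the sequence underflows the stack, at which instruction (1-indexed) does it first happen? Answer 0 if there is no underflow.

8    → 8
drop → (empty)
-7   → -7
12   → -7 12
rot  — needs 3 operands, stack has 2 → underflow

5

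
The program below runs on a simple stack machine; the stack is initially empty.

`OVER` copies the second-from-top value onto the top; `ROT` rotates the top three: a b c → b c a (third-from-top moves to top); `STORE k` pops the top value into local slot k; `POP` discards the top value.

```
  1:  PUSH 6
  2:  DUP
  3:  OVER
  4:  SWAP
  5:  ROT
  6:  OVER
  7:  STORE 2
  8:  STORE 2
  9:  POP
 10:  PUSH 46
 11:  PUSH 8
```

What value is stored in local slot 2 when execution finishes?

6

PUSH 6  -> 6
DUP     -> 6 6
OVER    -> 6 6 6
SWAP    -> 6 6 6
ROT     -> 6 6 6
OVER    -> 6 6 6 6
STORE 2 -> 6 6 6
STORE 2 -> 6 6
POP     -> 6
PUSH 46 -> 6 46
PUSH 8  -> 6 46 8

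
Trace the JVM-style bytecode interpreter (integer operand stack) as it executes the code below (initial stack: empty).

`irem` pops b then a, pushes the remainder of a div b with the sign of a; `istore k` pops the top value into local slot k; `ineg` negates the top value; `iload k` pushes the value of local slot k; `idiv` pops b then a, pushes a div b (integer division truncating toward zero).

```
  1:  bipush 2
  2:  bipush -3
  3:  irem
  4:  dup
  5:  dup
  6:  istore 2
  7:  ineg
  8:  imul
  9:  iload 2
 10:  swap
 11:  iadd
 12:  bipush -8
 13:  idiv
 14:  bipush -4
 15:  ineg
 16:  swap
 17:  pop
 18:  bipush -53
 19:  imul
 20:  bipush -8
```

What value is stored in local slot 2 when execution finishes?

bipush 2   : 2
bipush -3  : 2 -3
irem       : 2
dup        : 2 2
dup        : 2 2 2
istore 2   : 2 2
ineg       : 2 -2
imul       : -4
iload 2    : -4 2
swap       : 2 -4
iadd       : -2
bipush -8  : -2 -8
idiv       : 0
bipush -4  : 0 -4
ineg       : 0 4
swap       : 4 0
pop        : 4
bipush -53 : 4 -53
imul       : -212
bipush -8  : -212 -8

2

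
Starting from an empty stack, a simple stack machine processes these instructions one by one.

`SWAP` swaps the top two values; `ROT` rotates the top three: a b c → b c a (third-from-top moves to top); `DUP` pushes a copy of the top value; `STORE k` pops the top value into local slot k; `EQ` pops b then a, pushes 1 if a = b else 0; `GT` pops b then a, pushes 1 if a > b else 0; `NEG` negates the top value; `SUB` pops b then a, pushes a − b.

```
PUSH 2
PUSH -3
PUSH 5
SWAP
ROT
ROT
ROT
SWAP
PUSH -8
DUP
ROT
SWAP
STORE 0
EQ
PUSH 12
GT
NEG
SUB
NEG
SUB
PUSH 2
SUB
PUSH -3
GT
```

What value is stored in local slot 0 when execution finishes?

-8

PUSH 2  → 2
PUSH -3 → 2 -3
PUSH 5  → 2 -3 5
SWAP    → 2 5 -3
ROT     → 5 -3 2
ROT     → -3 2 5
ROT     → 2 5 -3
SWAP    → 2 -3 5
PUSH -8 → 2 -3 5 -8
DUP     → 2 -3 5 -8 -8
ROT     → 2 -3 -8 -8 5
SWAP    → 2 -3 -8 5 -8
STORE 0 → 2 -3 -8 5
EQ      → 2 -3 0
PUSH 12 → 2 -3 0 12
GT      → 2 -3 0
NEG     → 2 -3 0
SUB     → 2 -3
NEG     → 2 3
SUB     → -1
PUSH 2  → -1 2
SUB     → -3
PUSH -3 → -3 -3
GT      → 0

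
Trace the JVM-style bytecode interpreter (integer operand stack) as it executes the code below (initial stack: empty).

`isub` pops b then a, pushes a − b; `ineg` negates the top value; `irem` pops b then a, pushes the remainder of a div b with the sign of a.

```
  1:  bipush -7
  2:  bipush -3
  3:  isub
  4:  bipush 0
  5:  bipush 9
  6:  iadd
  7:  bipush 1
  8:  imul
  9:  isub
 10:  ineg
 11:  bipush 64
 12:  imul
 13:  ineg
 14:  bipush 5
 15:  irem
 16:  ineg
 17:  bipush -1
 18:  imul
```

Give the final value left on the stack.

-2

bipush -7  -7
bipush -3  -7 -3
isub       -4
bipush 0   -4 0
bipush 9   -4 0 9
iadd       -4 9
bipush 1   -4 9 1
imul       -4 9
isub       -13
ineg       13
bipush 64  13 64
imul       832
ineg       -832
bipush 5   -832 5
irem       -2
ineg       2
bipush -1  2 -1
imul       -2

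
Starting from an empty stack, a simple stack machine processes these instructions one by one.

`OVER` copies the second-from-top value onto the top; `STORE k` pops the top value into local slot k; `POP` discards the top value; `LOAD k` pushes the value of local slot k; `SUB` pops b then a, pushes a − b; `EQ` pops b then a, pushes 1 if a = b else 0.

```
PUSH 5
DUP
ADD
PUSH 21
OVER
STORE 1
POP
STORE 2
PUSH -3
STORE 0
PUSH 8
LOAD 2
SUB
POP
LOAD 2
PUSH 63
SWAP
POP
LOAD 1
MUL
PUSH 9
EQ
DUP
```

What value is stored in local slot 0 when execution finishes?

-3

PUSH 5  : [5]
DUP     : [5, 5]
ADD     : [10]
PUSH 21 : [10, 21]
OVER    : [10, 21, 10]
STORE 1 : [10, 21]
POP     : [10]
STORE 2 : []
PUSH -3 : [-3]
STORE 0 : []
PUSH 8  : [8]
LOAD 2  : [8, 10]
SUB     : [-2]
POP     : []
LOAD 2  : [10]
PUSH 63 : [10, 63]
SWAP    : [63, 10]
POP     : [63]
LOAD 1  : [63, 10]
MUL     : [630]
PUSH 9  : [630, 9]
EQ      : [0]
DUP     : [0, 0]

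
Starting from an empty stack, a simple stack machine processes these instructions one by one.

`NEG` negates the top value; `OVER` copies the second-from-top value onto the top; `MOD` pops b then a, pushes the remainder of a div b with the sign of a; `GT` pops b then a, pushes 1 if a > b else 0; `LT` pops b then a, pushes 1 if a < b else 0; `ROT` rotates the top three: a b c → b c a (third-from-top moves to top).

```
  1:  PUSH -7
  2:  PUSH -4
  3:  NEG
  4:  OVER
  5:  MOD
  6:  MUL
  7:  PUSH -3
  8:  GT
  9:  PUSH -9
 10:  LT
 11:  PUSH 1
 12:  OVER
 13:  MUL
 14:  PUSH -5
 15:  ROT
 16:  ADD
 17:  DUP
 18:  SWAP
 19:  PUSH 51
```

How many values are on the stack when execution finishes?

4

PUSH -7 : -7
PUSH -4 : -7 -4
NEG     : -7 4
OVER    : -7 4 -7
MOD     : -7 4
MUL     : -28
PUSH -3 : -28 -3
GT      : 0
PUSH -9 : 0 -9
LT      : 0
PUSH 1  : 0 1
OVER    : 0 1 0
MUL     : 0 0
PUSH -5 : 0 0 -5
ROT     : 0 -5 0
ADD     : 0 -5
DUP     : 0 -5 -5
SWAP    : 0 -5 -5
PUSH 51 : 0 -5 -5 51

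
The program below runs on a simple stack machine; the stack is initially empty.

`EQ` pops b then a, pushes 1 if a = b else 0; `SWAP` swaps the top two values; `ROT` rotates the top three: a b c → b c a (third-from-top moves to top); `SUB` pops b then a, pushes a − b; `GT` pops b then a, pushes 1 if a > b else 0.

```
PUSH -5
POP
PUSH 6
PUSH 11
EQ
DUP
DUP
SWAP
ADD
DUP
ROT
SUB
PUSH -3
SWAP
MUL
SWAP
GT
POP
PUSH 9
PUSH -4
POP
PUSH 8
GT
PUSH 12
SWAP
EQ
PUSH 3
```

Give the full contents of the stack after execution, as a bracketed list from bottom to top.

PUSH -5 → [-5]
POP     → []
PUSH 6  → [6]
PUSH 11 → [6, 11]
EQ      → [0]
DUP     → [0, 0]
DUP     → [0, 0, 0]
SWAP    → [0, 0, 0]
ADD     → [0, 0]
DUP     → [0, 0, 0]
ROT     → [0, 0, 0]
SUB     → [0, 0]
PUSH -3 → [0, 0, -3]
SWAP    → [0, -3, 0]
MUL     → [0, 0]
SWAP    → [0, 0]
GT      → [0]
POP     → []
PUSH 9  → [9]
PUSH -4 → [9, -4]
POP     → [9]
PUSH 8  → [9, 8]
GT      → [1]
PUSH 12 → [1, 12]
SWAP    → [12, 1]
EQ      → [0]
PUSH 3  → [0, 3]

[0, 3]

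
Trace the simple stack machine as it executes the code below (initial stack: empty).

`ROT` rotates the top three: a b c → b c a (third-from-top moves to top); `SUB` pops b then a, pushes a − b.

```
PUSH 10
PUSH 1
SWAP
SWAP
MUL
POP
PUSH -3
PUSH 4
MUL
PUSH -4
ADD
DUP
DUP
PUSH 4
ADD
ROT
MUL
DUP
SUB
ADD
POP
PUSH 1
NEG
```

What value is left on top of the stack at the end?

-1

PUSH 10 → 10
PUSH 1  → 10 1
SWAP    → 1 10
SWAP    → 10 1
MUL     → 10
POP     → (empty)
PUSH -3 → -3
PUSH 4  → -3 4
MUL     → -12
PUSH -4 → -12 -4
ADD     → -16
DUP     → -16 -16
DUP     → -16 -16 -16
PUSH 4  → -16 -16 -16 4
ADD     → -16 -16 -12
ROT     → -16 -12 -16
MUL     → -16 192
DUP     → -16 192 192
SUB     → -16 0
ADD     → -16
POP     → (empty)
PUSH 1  → 1
NEG     → -1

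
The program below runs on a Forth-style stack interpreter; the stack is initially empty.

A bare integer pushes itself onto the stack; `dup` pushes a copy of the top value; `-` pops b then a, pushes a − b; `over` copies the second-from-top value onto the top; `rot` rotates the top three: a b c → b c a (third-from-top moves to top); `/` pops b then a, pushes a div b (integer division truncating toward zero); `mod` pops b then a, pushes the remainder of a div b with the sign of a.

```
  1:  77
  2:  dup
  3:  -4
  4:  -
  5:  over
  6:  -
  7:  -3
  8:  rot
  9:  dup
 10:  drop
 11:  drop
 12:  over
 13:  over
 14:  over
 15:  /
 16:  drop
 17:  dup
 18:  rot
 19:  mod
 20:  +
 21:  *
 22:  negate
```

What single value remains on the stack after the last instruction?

-20

77     -> 77
dup    -> 77 77
-4     -> 77 77 -4
-      -> 77 81
over   -> 77 81 77
-      -> 77 4
-3     -> 77 4 -3
rot    -> 4 -3 77
dup    -> 4 -3 77 77
drop   -> 4 -3 77
drop   -> 4 -3
over   -> 4 -3 4
over   -> 4 -3 4 -3
over   -> 4 -3 4 -3 4
/      -> 4 -3 4 0
drop   -> 4 -3 4
dup    -> 4 -3 4 4
rot    -> 4 4 4 -3
mod    -> 4 4 1
+      -> 4 5
*      -> 20
negate -> -20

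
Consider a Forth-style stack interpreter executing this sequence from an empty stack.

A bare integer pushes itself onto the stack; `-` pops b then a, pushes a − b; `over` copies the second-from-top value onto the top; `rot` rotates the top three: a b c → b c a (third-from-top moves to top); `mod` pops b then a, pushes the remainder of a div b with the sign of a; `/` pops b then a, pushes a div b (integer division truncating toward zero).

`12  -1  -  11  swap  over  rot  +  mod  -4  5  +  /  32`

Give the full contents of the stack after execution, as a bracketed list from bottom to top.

12   : [12]
-1   : [12, -1]
-    : [13]
11   : [13, 11]
swap : [11, 13]
over : [11, 13, 11]
rot  : [13, 11, 11]
+    : [13, 22]
mod  : [13]
-4   : [13, -4]
5    : [13, -4, 5]
+    : [13, 1]
/    : [13]
32   : [13, 32]

[13, 32]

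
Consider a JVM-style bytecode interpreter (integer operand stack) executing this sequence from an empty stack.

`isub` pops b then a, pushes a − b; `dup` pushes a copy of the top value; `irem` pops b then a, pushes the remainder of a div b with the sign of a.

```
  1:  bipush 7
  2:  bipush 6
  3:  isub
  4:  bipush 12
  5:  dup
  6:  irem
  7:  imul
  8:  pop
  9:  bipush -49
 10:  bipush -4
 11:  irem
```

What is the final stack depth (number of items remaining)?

1

bipush 7   -> [7]
bipush 6   -> [7, 6]
isub       -> [1]
bipush 12  -> [1, 12]
dup        -> [1, 12, 12]
irem       -> [1, 0]
imul       -> [0]
pop        -> []
bipush -49 -> [-49]
bipush -4  -> [-49, -4]
irem       -> [-1]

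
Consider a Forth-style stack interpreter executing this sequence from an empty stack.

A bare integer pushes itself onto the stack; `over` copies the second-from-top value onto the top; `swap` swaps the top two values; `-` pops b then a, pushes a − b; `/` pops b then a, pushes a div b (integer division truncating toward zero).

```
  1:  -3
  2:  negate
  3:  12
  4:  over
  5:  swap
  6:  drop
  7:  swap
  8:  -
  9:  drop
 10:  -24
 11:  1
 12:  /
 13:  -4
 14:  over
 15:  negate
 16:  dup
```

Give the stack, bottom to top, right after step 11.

-3     : [-3]
negate : [3]
12     : [3, 12]
over   : [3, 12, 3]
swap   : [3, 3, 12]
drop   : [3, 3]
swap   : [3, 3]
-      : [0]
drop   : []
-24    : [-24]
1      : [-24, 1]

[-24, 1]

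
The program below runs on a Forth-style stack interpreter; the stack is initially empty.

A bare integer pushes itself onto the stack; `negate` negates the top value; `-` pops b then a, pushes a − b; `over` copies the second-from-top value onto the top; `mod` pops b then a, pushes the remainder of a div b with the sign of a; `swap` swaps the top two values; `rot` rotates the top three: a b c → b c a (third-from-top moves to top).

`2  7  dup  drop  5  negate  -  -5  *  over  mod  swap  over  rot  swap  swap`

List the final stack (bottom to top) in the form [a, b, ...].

[2, 0, 0]

2      : [2]
7      : [2, 7]
dup    : [2, 7, 7]
drop   : [2, 7]
5      : [2, 7, 5]
negate : [2, 7, -5]
-      : [2, 12]
-5     : [2, 12, -5]
*      : [2, -60]
over   : [2, -60, 2]
mod    : [2, 0]
swap   : [0, 2]
over   : [0, 2, 0]
rot    : [2, 0, 0]
swap   : [2, 0, 0]
swap   : [2, 0, 0]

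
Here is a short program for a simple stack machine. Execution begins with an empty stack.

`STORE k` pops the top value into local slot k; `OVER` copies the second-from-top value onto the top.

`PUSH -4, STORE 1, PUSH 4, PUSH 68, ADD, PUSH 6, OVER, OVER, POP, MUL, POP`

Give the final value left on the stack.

PUSH -4 : [-4]
STORE 1 : []
PUSH 4  : [4]
PUSH 68 : [4, 68]
ADD     : [72]
PUSH 6  : [72, 6]
OVER    : [72, 6, 72]
OVER    : [72, 6, 72, 6]
POP     : [72, 6, 72]
MUL     : [72, 432]
POP     : [72]

72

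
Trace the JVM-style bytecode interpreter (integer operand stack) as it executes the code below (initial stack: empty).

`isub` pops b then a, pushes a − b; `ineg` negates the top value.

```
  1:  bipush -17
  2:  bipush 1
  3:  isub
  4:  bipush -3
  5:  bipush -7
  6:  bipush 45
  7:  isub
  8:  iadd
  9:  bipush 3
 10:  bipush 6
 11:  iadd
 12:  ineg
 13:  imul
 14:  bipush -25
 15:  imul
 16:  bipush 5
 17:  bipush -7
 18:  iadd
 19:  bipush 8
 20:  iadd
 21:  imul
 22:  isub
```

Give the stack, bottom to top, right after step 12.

bipush -17 : -17
bipush 1   : -17 1
isub       : -18
bipush -3  : -18 -3
bipush -7  : -18 -3 -7
bipush 45  : -18 -3 -7 45
isub       : -18 -3 -52
iadd       : -18 -55
bipush 3   : -18 -55 3
bipush 6   : -18 -55 3 6
iadd       : -18 -55 9
ineg       : -18 -55 -9

[-18, -55, -9]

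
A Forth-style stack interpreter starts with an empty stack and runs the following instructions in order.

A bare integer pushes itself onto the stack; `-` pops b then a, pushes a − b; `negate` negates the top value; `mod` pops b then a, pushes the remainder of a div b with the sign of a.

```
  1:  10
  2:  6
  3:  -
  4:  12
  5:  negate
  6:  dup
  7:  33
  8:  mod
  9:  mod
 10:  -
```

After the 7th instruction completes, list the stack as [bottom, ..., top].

[4, -12, -12, 33]

10      10
6       10 6
-       4
12      4 12
negate  4 -12
dup     4 -12 -12
33      4 -12 -12 33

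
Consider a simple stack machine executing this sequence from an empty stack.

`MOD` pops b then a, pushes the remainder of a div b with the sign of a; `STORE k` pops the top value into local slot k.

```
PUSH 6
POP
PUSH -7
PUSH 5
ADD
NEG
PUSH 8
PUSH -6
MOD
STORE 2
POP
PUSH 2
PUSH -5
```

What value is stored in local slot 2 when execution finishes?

2

PUSH 6  → 6
POP     → (empty)
PUSH -7 → -7
PUSH 5  → -7 5
ADD     → -2
NEG     → 2
PUSH 8  → 2 8
PUSH -6 → 2 8 -6
MOD     → 2 2
STORE 2 → 2
POP     → (empty)
PUSH 2  → 2
PUSH -5 → 2 -5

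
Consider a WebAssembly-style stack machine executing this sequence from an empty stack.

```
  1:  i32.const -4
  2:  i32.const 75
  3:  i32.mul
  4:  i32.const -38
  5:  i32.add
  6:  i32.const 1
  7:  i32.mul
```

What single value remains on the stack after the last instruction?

-338

i32.const -4  : [-4]
i32.const 75  : [-4, 75]
i32.mul       : [-300]
i32.const -38 : [-300, -38]
i32.add       : [-338]
i32.const 1   : [-338, 1]
i32.mul       : [-338]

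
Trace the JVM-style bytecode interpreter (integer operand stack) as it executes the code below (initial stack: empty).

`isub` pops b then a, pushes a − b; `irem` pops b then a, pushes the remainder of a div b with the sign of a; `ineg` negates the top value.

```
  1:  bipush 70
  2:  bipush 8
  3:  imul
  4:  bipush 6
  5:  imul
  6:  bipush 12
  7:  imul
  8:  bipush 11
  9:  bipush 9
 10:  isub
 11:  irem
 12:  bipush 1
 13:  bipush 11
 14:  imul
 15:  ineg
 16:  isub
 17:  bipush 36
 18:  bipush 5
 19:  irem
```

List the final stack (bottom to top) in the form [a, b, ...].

bipush 70 -> [70]
bipush 8  -> [70, 8]
imul      -> [560]
bipush 6  -> [560, 6]
imul      -> [3360]
bipush 12 -> [3360, 12]
imul      -> [40320]
bipush 11 -> [40320, 11]
bipush 9  -> [40320, 11, 9]
isub      -> [40320, 2]
irem      -> [0]
bipush 1  -> [0, 1]
bipush 11 -> [0, 1, 11]
imul      -> [0, 11]
ineg      -> [0, -11]
isub      -> [11]
bipush 36 -> [11, 36]
bipush 5  -> [11, 36, 5]
irem      -> [11, 1]

[11, 1]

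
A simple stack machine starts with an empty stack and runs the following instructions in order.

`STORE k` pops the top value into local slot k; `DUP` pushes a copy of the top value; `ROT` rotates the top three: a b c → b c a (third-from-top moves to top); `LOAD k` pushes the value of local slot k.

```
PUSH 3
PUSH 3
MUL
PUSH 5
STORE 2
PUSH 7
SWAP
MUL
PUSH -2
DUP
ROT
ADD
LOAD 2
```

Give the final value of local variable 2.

5

PUSH 3  -> [3]
PUSH 3  -> [3, 3]
MUL     -> [9]
PUSH 5  -> [9, 5]
STORE 2 -> [9]
PUSH 7  -> [9, 7]
SWAP    -> [7, 9]
MUL     -> [63]
PUSH -2 -> [63, -2]
DUP     -> [63, -2, -2]
ROT     -> [-2, -2, 63]
ADD     -> [-2, 61]
LOAD 2  -> [-2, 61, 5]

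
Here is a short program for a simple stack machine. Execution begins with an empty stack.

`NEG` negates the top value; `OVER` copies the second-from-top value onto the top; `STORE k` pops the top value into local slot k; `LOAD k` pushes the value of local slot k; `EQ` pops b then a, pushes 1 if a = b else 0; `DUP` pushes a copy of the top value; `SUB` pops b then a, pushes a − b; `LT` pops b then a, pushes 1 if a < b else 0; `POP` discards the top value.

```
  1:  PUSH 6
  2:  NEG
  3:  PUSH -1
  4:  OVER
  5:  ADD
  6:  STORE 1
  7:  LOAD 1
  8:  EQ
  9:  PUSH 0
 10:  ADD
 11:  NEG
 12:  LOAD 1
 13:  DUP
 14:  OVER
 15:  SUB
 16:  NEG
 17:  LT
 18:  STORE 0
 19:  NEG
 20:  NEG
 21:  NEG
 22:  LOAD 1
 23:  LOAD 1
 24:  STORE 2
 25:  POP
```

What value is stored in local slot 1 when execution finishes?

PUSH 6  -> 6
NEG     -> -6
PUSH -1 -> -6 -1
OVER    -> -6 -1 -6
ADD     -> -6 -7
STORE 1 -> -6
LOAD 1  -> -6 -7
EQ      -> 0
PUSH 0  -> 0 0
ADD     -> 0
NEG     -> 0
LOAD 1  -> 0 -7
DUP     -> 0 -7 -7
OVER    -> 0 -7 -7 -7
SUB     -> 0 -7 0
NEG     -> 0 -7 0
LT      -> 0 1
STORE 0 -> 0
NEG     -> 0
NEG     -> 0
NEG     -> 0
LOAD 1  -> 0 -7
LOAD 1  -> 0 -7 -7
STORE 2 -> 0 -7
POP     -> 0

-7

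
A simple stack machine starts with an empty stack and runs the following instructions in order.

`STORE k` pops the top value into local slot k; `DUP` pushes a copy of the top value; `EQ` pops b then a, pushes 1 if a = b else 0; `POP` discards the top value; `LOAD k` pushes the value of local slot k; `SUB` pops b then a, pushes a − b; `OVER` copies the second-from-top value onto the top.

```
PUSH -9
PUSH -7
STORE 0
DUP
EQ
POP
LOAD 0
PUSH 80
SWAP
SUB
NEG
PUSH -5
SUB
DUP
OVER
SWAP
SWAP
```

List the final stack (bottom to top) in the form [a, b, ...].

PUSH -9 : -9
PUSH -7 : -9 -7
STORE 0 : -9
DUP     : -9 -9
EQ      : 1
POP     : (empty)
LOAD 0  : -7
PUSH 80 : -7 80
SWAP    : 80 -7
SUB     : 87
NEG     : -87
PUSH -5 : -87 -5
SUB     : -82
DUP     : -82 -82
OVER    : -82 -82 -82
SWAP    : -82 -82 -82
SWAP    : -82 -82 -82

[-82, -82, -82]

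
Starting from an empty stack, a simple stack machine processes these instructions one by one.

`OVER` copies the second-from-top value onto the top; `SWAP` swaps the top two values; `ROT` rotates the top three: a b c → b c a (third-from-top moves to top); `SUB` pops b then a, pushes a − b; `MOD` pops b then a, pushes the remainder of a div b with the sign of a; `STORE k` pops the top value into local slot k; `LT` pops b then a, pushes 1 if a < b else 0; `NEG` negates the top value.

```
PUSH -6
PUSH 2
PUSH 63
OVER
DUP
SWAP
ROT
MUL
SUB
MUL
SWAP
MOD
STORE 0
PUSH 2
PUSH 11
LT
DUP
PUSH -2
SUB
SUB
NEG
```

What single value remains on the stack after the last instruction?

2

PUSH -6  [-6]
PUSH 2   [-6, 2]
PUSH 63  [-6, 2, 63]
OVER     [-6, 2, 63, 2]
DUP      [-6, 2, 63, 2, 2]
SWAP     [-6, 2, 63, 2, 2]
ROT      [-6, 2, 2, 2, 63]
MUL      [-6, 2, 2, 126]
SUB      [-6, 2, -124]
MUL      [-6, -248]
SWAP     [-248, -6]
MOD      [-2]
STORE 0  []
PUSH 2   [2]
PUSH 11  [2, 11]
LT       [1]
DUP      [1, 1]
PUSH -2  [1, 1, -2]
SUB      [1, 3]
SUB      [-2]
NEG      [2]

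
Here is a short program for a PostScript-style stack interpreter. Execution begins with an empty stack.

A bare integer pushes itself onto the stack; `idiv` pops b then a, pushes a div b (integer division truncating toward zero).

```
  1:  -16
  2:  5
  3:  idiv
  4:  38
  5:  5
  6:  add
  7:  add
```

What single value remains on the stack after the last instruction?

-16   [-16]
5     [-16, 5]
idiv  [-3]
38    [-3, 38]
5     [-3, 38, 5]
add   [-3, 43]
add   [40]

40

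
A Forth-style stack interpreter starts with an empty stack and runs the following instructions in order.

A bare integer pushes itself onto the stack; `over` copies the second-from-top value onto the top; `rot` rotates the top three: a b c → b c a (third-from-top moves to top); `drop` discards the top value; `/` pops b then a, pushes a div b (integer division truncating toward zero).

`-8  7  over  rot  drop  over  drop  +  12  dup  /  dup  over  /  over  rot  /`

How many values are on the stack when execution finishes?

-8   → -8
7    → -8 7
over → -8 7 -8
rot  → 7 -8 -8
drop → 7 -8
over → 7 -8 7
drop → 7 -8
+    → -1
12   → -1 12
dup  → -1 12 12
/    → -1 1
dup  → -1 1 1
over → -1 1 1 1
/    → -1 1 1
over → -1 1 1 1
rot  → -1 1 1 1
/    → -1 1 1

3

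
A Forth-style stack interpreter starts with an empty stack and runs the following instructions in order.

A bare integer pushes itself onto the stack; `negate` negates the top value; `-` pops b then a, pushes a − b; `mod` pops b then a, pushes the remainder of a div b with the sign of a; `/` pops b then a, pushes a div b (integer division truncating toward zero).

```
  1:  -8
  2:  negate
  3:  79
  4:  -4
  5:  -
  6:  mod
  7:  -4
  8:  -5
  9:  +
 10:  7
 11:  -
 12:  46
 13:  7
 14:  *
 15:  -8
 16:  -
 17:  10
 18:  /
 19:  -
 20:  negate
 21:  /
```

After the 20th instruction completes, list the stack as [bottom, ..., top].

[8, 49]

-8      -8
negate  8
79      8 79
-4      8 79 -4
-       8 83
mod     8
-4      8 -4
-5      8 -4 -5
+       8 -9
7       8 -9 7
-       8 -16
46      8 -16 46
7       8 -16 46 7
*       8 -16 322
-8      8 -16 322 -8
-       8 -16 330
10      8 -16 330 10
/       8 -16 33
-       8 -49
negate  8 49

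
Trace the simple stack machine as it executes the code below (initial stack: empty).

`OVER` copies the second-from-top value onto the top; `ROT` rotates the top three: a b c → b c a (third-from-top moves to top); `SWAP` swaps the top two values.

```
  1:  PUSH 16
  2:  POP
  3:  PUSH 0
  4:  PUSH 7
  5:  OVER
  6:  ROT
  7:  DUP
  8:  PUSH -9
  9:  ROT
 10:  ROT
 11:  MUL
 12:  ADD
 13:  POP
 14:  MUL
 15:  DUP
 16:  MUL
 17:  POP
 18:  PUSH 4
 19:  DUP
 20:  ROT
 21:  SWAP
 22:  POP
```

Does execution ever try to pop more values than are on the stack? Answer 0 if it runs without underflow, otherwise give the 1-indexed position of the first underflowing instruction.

20

PUSH 16 : [16]
POP     : []
PUSH 0  : [0]
PUSH 7  : [0, 7]
OVER    : [0, 7, 0]
ROT     : [7, 0, 0]
DUP     : [7, 0, 0, 0]
PUSH -9 : [7, 0, 0, 0, -9]
ROT     : [7, 0, 0, -9, 0]
ROT     : [7, 0, -9, 0, 0]
MUL     : [7, 0, -9, 0]
ADD     : [7, 0, -9]
POP     : [7, 0]
MUL     : [0]
DUP     : [0, 0]
MUL     : [0]
POP     : []
PUSH 4  : [4]
DUP     : [4, 4]
ROT  — needs 3 operands, stack has 2 → underflow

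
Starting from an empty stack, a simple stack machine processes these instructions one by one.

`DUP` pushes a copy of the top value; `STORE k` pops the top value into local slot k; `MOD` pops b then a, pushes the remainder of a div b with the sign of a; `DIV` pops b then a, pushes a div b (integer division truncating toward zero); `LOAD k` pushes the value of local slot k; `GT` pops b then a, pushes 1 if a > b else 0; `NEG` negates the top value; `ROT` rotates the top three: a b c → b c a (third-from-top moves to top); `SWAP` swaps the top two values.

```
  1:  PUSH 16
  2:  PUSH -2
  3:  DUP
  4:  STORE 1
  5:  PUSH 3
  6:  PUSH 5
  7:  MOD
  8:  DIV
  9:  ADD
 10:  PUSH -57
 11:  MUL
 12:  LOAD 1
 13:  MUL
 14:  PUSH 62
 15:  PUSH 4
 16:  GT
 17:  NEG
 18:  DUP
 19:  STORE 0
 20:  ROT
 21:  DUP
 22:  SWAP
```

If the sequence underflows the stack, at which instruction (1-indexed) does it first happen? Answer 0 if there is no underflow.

PUSH 16  : [16]
PUSH -2  : [16, -2]
DUP      : [16, -2, -2]
STORE 1  : [16, -2]
PUSH 3   : [16, -2, 3]
PUSH 5   : [16, -2, 3, 5]
MOD      : [16, -2, 3]
DIV      : [16, 0]
ADD      : [16]
PUSH -57 : [16, -57]
MUL      : [-912]
LOAD 1   : [-912, -2]
MUL      : [1824]
PUSH 62  : [1824, 62]
PUSH 4   : [1824, 62, 4]
GT       : [1824, 1]
NEG      : [1824, -1]
DUP      : [1824, -1, -1]
STORE 0  : [1824, -1]
ROT  — needs 3 operands, stack has 2 → underflow

20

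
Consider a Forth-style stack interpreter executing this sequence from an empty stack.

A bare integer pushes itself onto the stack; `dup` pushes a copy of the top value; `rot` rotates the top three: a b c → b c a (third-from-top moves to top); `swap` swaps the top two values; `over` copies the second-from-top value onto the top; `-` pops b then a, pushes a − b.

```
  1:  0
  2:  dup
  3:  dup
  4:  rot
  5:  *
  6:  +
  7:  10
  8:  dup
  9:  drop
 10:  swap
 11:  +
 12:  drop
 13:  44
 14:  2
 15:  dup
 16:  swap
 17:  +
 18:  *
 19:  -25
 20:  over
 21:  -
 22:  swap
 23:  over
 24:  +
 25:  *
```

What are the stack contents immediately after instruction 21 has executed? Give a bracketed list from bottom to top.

0    -> 0
dup  -> 0 0
dup  -> 0 0 0
rot  -> 0 0 0
*    -> 0 0
+    -> 0
10   -> 0 10
dup  -> 0 10 10
drop -> 0 10
swap -> 10 0
+    -> 10
drop -> (empty)
44   -> 44
2    -> 44 2
dup  -> 44 2 2
swap -> 44 2 2
+    -> 44 4
*    -> 176
-25  -> 176 -25
over -> 176 -25 176
-    -> 176 -201

[176, -201]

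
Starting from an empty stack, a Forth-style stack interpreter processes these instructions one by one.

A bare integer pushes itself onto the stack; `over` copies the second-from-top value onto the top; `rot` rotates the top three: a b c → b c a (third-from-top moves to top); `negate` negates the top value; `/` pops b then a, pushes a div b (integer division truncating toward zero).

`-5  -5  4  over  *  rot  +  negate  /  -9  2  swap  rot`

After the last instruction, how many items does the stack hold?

3

-5     → [-5]
-5     → [-5, -5]
4      → [-5, -5, 4]
over   → [-5, -5, 4, -5]
*      → [-5, -5, -20]
rot    → [-5, -20, -5]
+      → [-5, -25]
negate → [-5, 25]
/      → [0]
-9     → [0, -9]
2      → [0, -9, 2]
swap   → [0, 2, -9]
rot    → [2, -9, 0]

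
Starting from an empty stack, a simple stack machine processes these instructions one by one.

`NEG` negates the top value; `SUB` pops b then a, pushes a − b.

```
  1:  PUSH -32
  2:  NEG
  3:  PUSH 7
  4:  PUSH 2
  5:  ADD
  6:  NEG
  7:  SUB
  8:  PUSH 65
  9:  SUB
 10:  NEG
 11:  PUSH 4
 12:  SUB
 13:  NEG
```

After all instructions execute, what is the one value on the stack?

PUSH -32 -> [-32]
NEG      -> [32]
PUSH 7   -> [32, 7]
PUSH 2   -> [32, 7, 2]
ADD      -> [32, 9]
NEG      -> [32, -9]
SUB      -> [41]
PUSH 65  -> [41, 65]
SUB      -> [-24]
NEG      -> [24]
PUSH 4   -> [24, 4]
SUB      -> [20]
NEG      -> [-20]

-20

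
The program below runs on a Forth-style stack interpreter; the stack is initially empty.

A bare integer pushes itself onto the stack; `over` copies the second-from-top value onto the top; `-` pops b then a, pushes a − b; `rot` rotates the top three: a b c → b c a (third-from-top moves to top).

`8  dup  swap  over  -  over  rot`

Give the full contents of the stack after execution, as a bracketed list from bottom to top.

[0, 8, 8]

8    -> [8]
dup  -> [8, 8]
swap -> [8, 8]
over -> [8, 8, 8]
-    -> [8, 0]
over -> [8, 0, 8]
rot  -> [0, 8, 8]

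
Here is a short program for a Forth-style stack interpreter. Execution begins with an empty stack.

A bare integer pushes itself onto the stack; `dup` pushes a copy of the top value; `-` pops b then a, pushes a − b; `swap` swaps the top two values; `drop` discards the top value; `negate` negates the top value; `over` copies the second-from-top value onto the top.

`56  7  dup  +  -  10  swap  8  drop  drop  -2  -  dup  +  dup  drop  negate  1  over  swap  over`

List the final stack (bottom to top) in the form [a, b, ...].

[-24, -24, 1, -24]

56     : 56
7      : 56 7
dup    : 56 7 7
+      : 56 14
-      : 42
10     : 42 10
swap   : 10 42
8      : 10 42 8
drop   : 10 42
drop   : 10
-2     : 10 -2
-      : 12
dup    : 12 12
+      : 24
dup    : 24 24
drop   : 24
negate : -24
1      : -24 1
over   : -24 1 -24
swap   : -24 -24 1
over   : -24 -24 1 -24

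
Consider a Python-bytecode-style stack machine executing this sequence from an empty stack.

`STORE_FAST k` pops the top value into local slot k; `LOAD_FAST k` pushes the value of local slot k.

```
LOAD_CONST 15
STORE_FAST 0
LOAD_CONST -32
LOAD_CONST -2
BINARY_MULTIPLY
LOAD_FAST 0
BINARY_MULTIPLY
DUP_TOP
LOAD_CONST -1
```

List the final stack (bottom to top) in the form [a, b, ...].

[960, 960, -1]

LOAD_CONST 15    [15]
STORE_FAST 0     []
LOAD_CONST -32   [-32]
LOAD_CONST -2    [-32, -2]
BINARY_MULTIPLY  [64]
LOAD_FAST 0      [64, 15]
BINARY_MULTIPLY  [960]
DUP_TOP          [960, 960]
LOAD_CONST -1    [960, 960, -1]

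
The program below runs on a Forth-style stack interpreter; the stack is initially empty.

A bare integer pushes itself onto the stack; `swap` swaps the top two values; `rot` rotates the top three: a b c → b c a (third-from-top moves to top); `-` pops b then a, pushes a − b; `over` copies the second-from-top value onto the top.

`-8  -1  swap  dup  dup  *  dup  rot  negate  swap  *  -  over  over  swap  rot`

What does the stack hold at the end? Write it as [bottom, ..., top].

[-1, -448, -1, -448]

-8     -> -8
-1     -> -8 -1
swap   -> -1 -8
dup    -> -1 -8 -8
dup    -> -1 -8 -8 -8
*      -> -1 -8 64
dup    -> -1 -8 64 64
rot    -> -1 64 64 -8
negate -> -1 64 64 8
swap   -> -1 64 8 64
*      -> -1 64 512
-      -> -1 -448
over   -> -1 -448 -1
over   -> -1 -448 -1 -448
swap   -> -1 -448 -448 -1
rot    -> -1 -448 -1 -448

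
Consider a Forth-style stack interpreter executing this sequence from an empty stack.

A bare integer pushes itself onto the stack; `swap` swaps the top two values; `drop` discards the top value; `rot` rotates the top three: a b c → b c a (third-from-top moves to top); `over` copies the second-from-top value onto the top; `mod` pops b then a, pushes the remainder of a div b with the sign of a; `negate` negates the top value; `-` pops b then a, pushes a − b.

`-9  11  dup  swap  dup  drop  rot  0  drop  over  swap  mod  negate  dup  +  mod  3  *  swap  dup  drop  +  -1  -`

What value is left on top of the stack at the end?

21

-9     : [-9]
11     : [-9, 11]
dup    : [-9, 11, 11]
swap   : [-9, 11, 11]
dup    : [-9, 11, 11, 11]
drop   : [-9, 11, 11]
rot    : [11, 11, -9]
0      : [11, 11, -9, 0]
drop   : [11, 11, -9]
over   : [11, 11, -9, 11]
swap   : [11, 11, 11, -9]
mod    : [11, 11, 2]
negate : [11, 11, -2]
dup    : [11, 11, -2, -2]
+      : [11, 11, -4]
mod    : [11, 3]
3      : [11, 3, 3]
*      : [11, 9]
swap   : [9, 11]
dup    : [9, 11, 11]
drop   : [9, 11]
+      : [20]
-1     : [20, -1]
-      : [21]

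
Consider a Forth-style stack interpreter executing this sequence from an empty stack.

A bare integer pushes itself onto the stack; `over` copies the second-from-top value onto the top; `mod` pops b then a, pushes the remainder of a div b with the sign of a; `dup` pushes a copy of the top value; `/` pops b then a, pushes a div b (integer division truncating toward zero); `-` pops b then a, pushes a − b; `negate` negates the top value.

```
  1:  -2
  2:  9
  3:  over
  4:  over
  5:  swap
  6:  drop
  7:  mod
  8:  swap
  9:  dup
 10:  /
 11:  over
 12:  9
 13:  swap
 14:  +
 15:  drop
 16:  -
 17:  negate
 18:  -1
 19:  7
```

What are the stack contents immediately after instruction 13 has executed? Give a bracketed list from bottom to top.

-2   → [-2]
9    → [-2, 9]
over → [-2, 9, -2]
over → [-2, 9, -2, 9]
swap → [-2, 9, 9, -2]
drop → [-2, 9, 9]
mod  → [-2, 0]
swap → [0, -2]
dup  → [0, -2, -2]
/    → [0, 1]
over → [0, 1, 0]
9    → [0, 1, 0, 9]
swap → [0, 1, 9, 0]

[0, 1, 9, 0]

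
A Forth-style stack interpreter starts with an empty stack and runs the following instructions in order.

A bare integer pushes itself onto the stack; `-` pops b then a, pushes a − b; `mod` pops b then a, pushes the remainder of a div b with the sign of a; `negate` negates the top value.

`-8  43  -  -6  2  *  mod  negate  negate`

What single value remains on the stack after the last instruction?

-8     -> [-8]
43     -> [-8, 43]
-      -> [-51]
-6     -> [-51, -6]
2      -> [-51, -6, 2]
*      -> [-51, -12]
mod    -> [-3]
negate -> [3]
negate -> [-3]

-3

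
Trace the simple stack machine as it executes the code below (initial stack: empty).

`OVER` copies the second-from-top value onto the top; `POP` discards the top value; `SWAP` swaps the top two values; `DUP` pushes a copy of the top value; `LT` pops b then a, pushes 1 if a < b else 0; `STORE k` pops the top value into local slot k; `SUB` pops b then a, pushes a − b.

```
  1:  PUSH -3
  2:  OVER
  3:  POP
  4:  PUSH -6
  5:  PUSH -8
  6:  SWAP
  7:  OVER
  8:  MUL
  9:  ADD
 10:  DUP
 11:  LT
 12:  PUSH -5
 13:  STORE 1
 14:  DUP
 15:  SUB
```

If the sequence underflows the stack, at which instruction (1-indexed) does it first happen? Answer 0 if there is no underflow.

2

PUSH -3  [-3]
OVER  — needs 2 operands, stack has 1 → underflow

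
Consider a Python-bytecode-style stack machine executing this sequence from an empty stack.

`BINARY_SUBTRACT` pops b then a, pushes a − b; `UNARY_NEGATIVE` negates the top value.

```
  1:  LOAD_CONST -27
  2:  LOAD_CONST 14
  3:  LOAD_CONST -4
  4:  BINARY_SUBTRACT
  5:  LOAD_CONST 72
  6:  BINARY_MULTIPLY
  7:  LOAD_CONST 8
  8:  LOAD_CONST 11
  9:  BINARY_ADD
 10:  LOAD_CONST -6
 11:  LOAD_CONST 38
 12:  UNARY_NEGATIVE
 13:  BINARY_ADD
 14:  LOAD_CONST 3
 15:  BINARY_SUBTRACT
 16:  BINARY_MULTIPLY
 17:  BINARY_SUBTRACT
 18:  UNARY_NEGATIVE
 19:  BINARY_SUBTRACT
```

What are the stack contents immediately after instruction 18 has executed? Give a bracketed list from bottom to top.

LOAD_CONST -27  : [-27]
LOAD_CONST 14   : [-27, 14]
LOAD_CONST -4   : [-27, 14, -4]
BINARY_SUBTRACT : [-27, 18]
LOAD_CONST 72   : [-27, 18, 72]
BINARY_MULTIPLY : [-27, 1296]
LOAD_CONST 8    : [-27, 1296, 8]
LOAD_CONST 11   : [-27, 1296, 8, 11]
BINARY_ADD      : [-27, 1296, 19]
LOAD_CONST -6   : [-27, 1296, 19, -6]
LOAD_CONST 38   : [-27, 1296, 19, -6, 38]
UNARY_NEGATIVE  : [-27, 1296, 19, -6, -38]
BINARY_ADD      : [-27, 1296, 19, -44]
LOAD_CONST 3    : [-27, 1296, 19, -44, 3]
BINARY_SUBTRACT : [-27, 1296, 19, -47]
BINARY_MULTIPLY : [-27, 1296, -893]
BINARY_SUBTRACT : [-27, 2189]
UNARY_NEGATIVE  : [-27, -2189]

[-27, -2189]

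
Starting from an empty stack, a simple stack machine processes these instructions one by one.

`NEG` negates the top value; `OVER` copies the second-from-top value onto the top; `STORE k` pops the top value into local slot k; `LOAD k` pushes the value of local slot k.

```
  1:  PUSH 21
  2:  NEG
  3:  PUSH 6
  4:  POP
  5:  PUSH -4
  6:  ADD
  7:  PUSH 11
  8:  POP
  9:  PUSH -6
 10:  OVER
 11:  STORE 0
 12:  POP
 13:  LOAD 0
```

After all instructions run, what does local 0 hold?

-25

PUSH 21 -> 21
NEG     -> -21
PUSH 6  -> -21 6
POP     -> -21
PUSH -4 -> -21 -4
ADD     -> -25
PUSH 11 -> -25 11
POP     -> -25
PUSH -6 -> -25 -6
OVER    -> -25 -6 -25
STORE 0 -> -25 -6
POP     -> -25
LOAD 0  -> -25 -25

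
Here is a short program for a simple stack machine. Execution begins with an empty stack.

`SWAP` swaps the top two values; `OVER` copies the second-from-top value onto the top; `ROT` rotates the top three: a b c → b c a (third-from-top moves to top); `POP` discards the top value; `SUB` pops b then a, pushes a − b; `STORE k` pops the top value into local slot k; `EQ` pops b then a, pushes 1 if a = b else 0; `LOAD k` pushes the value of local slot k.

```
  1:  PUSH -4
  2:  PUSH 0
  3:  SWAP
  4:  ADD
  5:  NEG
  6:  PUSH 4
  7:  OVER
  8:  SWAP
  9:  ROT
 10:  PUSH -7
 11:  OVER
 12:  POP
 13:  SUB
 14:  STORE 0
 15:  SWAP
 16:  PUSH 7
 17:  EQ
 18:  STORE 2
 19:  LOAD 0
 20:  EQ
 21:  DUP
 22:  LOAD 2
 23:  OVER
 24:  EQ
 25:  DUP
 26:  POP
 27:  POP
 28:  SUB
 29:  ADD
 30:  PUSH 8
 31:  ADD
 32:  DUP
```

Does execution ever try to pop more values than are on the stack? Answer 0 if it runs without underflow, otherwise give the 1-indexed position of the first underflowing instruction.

29

PUSH -4 -> -4
PUSH 0  -> -4 0
SWAP    -> 0 -4
ADD     -> -4
NEG     -> 4
PUSH 4  -> 4 4
OVER    -> 4 4 4
SWAP    -> 4 4 4
ROT     -> 4 4 4
PUSH -7 -> 4 4 4 -7
OVER    -> 4 4 4 -7 4
POP     -> 4 4 4 -7
SUB     -> 4 4 11
STORE 0 -> 4 4
SWAP    -> 4 4
PUSH 7  -> 4 4 7
EQ      -> 4 0
STORE 2 -> 4
LOAD 0  -> 4 11
EQ      -> 0
DUP     -> 0 0
LOAD 2  -> 0 0 0
OVER    -> 0 0 0 0
EQ      -> 0 0 1
DUP     -> 0 0 1 1
POP     -> 0 0 1
POP     -> 0 0
SUB     -> 0
ADD  — needs 2 operands, stack has 1 → underflow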